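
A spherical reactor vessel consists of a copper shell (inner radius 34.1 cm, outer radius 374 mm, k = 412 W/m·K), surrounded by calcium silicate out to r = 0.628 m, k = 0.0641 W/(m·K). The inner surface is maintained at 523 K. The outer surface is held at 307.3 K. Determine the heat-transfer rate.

Series thermal resistances, inner to outer:
  R_copper = (1/0.341 − 1/0.374)/(4πk) = 0.2588/(4π·412) = 4.998×10^-5 K/W
  R_calcium silicate = (1/0.374 − 1/0.628)/(4πk) = 1.081/(4π·0.0641) = 1.343 K/W
ΣR = 4.998×10^-5 + 1.343 = 1.343 K/W
Q = ΔT/ΣR = (523 K − 307.3 K)/1.343 = 161 W

Q = 161 W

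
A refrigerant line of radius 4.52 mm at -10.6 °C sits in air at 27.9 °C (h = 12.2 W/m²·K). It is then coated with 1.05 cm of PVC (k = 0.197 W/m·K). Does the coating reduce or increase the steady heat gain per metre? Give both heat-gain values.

Critical radius for a cylinder: r_cr = k/h = 0.0161 m = 1.61 cm.
Outer radius after coating: r₂ = 0.00452 + 0.0105 = 0.01502 m.
Since r₁ < r_cr and r₂ ≤ r_cr, the coating moves toward the maximum at r_cr — heat gain rises.
Bare: R = 1/(2πr₁h) = 2.886 m·K/W; Q = 38.5/2.886 = 13.3 W/m.
Coated: R = R_cond + R_conv = 1.839 m·K/W; Q = 38.5/1.839 = 20.9 W/m.

increases: 13.3 → 20.9 W/m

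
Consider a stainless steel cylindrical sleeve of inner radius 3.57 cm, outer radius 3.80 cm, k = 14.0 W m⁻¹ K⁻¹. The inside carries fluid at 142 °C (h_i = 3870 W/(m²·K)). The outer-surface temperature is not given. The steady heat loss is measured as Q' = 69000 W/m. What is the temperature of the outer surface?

T_out = 13.5 °C

Series resistances:
  R'_conv,in = 1/(2πr h) = 1/(2π·0.0357·3870) = 0.001152 m·K/W
  R'_stainless steel = ln(0.0380/0.0357)/(2πk) = 0.06244/(2π·14.0) = 7.098×10^-4 m·K/W
ΣR = 0.001862 m·K/W
ΔT = Q'·ΣR = 69000 × 0.001862 = 128.5 K
Heat flows outward, so T_out = T_in − ΔT = 142 − 128.5 = 13.5 °C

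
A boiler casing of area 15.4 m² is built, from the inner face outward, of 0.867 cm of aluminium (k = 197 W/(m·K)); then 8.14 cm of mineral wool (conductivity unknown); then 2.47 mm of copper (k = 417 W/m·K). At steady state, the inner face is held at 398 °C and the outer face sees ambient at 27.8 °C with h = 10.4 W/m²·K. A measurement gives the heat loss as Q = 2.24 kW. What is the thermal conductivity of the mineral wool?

k = 0.0332 W/m·K

ΣR = ΔT/Q = |398 − 27.8|/2240 = 0.1653 K/W
Known resistances:
  R_aluminium = L/(kA) = 0.00867/(197·15.4) = 2.858×10^-6 K/W
  R_copper = L/(kA) = 0.00247/(417·15.4) = 3.846×10^-7 K/W
  R_conv,out = 1/(hA) = 1/(10.4·15.4) = 0.006244 K/W
R_mineral wool = ΣR − ΣR_known = 0.1653 − 0.006247 = 0.1591 K/W
L/(kA) = 0.1591 ⇒ k = 0.0814/(0.1591·15.4) = 0.0332 W/m·K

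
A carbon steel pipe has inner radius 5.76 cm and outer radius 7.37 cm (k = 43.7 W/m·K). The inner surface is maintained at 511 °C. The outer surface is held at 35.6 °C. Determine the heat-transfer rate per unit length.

Q' = 530 kW/m

Q' = 2πk·ΔT/ln(r₂/r₁) = 2π × 43.7 × 475.4 / ln(0.0737/0.0576) = 5.30×10^5 W/m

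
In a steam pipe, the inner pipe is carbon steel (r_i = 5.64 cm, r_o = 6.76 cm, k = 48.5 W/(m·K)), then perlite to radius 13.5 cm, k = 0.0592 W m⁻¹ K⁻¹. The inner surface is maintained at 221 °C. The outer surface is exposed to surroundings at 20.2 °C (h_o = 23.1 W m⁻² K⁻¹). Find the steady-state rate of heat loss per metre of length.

Q' = 105 W/m

Resistance network (inner→outer):
  R'_carbon steel = ln(0.0676/0.0564)/(2πk) = 0.1811/(2π·48.5) = 5.944×10^-4 m·K/W
  R'_perlite = ln(0.135/0.0676)/(2πk) = 0.6917/(2π·0.0592) = 1.859 m·K/W
  R'_conv,out = 1/(2πr h) = 1/(2π·0.135·23.1) = 0.05104 m·K/W
ΣR = 5.944×10^-4 + 1.859 + 0.05104 = 1.911 m·K/W
Q' = ΔT/ΣR = (221 °C − 20.2 °C)/1.911 = 105 W/m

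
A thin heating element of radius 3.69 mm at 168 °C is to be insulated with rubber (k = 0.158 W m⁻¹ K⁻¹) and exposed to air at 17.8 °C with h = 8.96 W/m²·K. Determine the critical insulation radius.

For a cylinder, r_cr = k_ins/h = 0.158/8.96 = 0.0176 m = 1.76 cm

r_cr = 1.76 cm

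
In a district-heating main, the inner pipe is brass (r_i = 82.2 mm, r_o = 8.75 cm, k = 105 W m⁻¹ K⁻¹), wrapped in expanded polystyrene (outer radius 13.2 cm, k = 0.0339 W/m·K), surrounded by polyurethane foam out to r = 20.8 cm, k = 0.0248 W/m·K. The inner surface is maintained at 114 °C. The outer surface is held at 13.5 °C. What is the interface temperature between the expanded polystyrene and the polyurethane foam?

T = 74.0 °C

Resistance network (inner→outer):
  R'_brass = ln(0.0875/0.0822)/(2πk) = 0.06248/(2π·105) = 9.471×10^-5 m·K/W
  R'_expanded polystyrene = ln(0.132/0.0875)/(2πk) = 0.4112/(2π·0.0339) = 1.930 m·K/W
  R'_polyurethane foam = ln(0.208/0.132)/(2πk) = 0.4547/(2π·0.0248) = 2.918 m·K/W
ΣR = 9.471×10^-5 + 1.930 + 2.918 = 4.848 m·K/W
Q' = ΔT/ΣR = (114 °C − 13.5 °C)/4.848 = 20.73 W/m
From the inner boundary to the expanded polystyrene/polyurethane foam interface, ΣR_partial = 1.930 m·K/W.
T_interface = T_in − Q'·ΣR_partial = 114 °C − (20.73)(1.930) = 74.0 °C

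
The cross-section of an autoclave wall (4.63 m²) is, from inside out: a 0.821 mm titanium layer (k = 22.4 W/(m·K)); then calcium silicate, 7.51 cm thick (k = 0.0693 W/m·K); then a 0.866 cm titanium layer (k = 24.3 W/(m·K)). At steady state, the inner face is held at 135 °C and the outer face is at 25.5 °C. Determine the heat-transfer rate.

Q = 468 W

Series thermal resistances, inner to outer:
  R_titanium = L/(kA) = 8.21×10^-4/(22.4·4.63) = 7.916×10^-6 K/W
  R_calcium silicate = L/(kA) = 0.0751/(0.0693·4.63) = 0.2341 K/W
  R_titanium = L/(kA) = 0.00866/(24.3·4.63) = 7.697×10^-5 K/W
ΣR = 7.916×10^-6 + 0.2341 + 7.697×10^-5 = 0.2342 K/W
Q = ΔT/ΣR = (135 °C − 25.5 °C)/0.2342 = 468 W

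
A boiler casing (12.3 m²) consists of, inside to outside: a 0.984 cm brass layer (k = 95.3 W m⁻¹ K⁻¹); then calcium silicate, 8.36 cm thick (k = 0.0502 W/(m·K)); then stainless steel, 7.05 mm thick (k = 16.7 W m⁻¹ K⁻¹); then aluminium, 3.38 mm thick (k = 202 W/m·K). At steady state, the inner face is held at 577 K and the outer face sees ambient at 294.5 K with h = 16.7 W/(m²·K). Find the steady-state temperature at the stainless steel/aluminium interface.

Treat each layer as a resistance in series:
  R_brass = L/(kA) = 0.00984/(95.3·12.3) = 8.395×10^-6 K/W
  R_calcium silicate = L/(kA) = 0.0836/(0.0502·12.3) = 0.1354 K/W
  R_stainless steel = L/(kA) = 0.00705/(16.7·12.3) = 3.432×10^-5 K/W
  R_aluminium = L/(kA) = 0.00338/(202·12.3) = 1.360×10^-6 K/W
  R_conv,out = 1/(hA) = 1/(16.7·12.3) = 0.004868 K/W
ΣR = 8.395×10^-6 + 0.1354 + 3.432×10^-5 + 1.360×10^-6 + 0.004868 = 0.1403 K/W
Q = ΔT/ΣR = (577 K − 294.5 K)/0.1403 = 2014 W
From the inner boundary to the stainless steel/aluminium interface, ΣR_partial = 0.1354 K/W.
T_interface = T_in − Q·ΣR_partial = 577 K − (2014)(0.1354) = 304.3 K

T = 304.3 K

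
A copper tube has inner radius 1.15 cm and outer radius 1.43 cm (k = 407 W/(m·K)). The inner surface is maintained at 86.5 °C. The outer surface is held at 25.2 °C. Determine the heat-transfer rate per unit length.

Q' = 719 kW/m

Q' = 2πk·ΔT/ln(r₂/r₁) = 2π × 407 × 61.3 / ln(0.0143/0.0115) = 7.19×10^5 W/m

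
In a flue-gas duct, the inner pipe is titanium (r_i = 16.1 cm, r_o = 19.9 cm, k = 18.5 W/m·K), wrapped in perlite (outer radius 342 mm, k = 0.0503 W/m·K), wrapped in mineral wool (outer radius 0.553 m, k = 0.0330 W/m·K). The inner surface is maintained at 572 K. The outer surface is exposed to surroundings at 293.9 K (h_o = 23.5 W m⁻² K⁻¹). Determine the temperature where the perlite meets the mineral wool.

T = 454 K

Resistance network (inner→outer):
  R'_titanium = ln(0.199/0.161)/(2πk) = 0.2119/(2π·18.5) = 0.001823 m·K/W
  R'_perlite = ln(0.342/0.199)/(2πk) = 0.5415/(2π·0.0503) = 1.713 m·K/W
  R'_mineral wool = ln(0.553/0.342)/(2πk) = 0.4805/(2π·0.0330) = 2.318 m·K/W
  R'_conv,out = 1/(2πr h) = 1/(2π·0.553·23.5) = 0.01225 m·K/W
ΣR = 0.001823 + 1.713 + 2.318 + 0.01225 = 4.045 m·K/W
Q' = ΔT/ΣR = (572 K − 293.9 K)/4.045 = 68.75 W/m
From the inner boundary to the perlite/mineral wool interface, ΣR_partial = 1.715 m·K/W.
T_interface = T_in − Q'·ΣR_partial = 572 K − (68.75)(1.715) = 454 K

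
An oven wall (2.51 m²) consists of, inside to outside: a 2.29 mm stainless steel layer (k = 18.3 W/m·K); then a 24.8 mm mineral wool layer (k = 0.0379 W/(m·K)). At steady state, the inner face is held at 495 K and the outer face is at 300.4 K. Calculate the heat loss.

Treat each layer as a resistance in series:
  R_stainless steel = L/(kA) = 0.00229/(18.3·2.51) = 4.986×10^-5 K/W
  R_mineral wool = L/(kA) = 0.0248/(0.0379·2.51) = 0.2607 K/W
ΣR = 4.986×10^-5 + 0.2607 = 0.2607 K/W
Q = ΔT/ΣR = (495 K − 300.4 K)/0.2607 = 746 W

Q = 746 W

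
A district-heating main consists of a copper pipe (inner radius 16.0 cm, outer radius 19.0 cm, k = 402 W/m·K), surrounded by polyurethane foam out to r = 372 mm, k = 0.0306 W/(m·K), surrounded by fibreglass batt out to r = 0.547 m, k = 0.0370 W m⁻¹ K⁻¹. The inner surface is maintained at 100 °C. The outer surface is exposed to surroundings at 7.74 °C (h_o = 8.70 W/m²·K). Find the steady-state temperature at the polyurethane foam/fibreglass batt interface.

T = 37.8 °C

Series thermal resistances, inner to outer:
  R'_copper = ln(0.190/0.160)/(2πk) = 0.1719/(2π·402) = 6.804×10^-5 m·K/W
  R'_polyurethane foam = ln(0.372/0.190)/(2πk) = 0.6719/(2π·0.0306) = 3.494 m·K/W
  R'_fibreglass batt = ln(0.547/0.372)/(2πk) = 0.3856/(2π·0.0370) = 1.658 m·K/W
  R'_conv,out = 1/(2πr h) = 1/(2π·0.547·8.70) = 0.03344 m·K/W
ΣR = 6.804×10^-5 + 3.494 + 1.658 + 0.03344 = 5.186 m·K/W
Q' = ΔT/ΣR = (100 °C − 7.74 °C)/5.186 = 17.79 W/m
From the inner boundary to the polyurethane foam/fibreglass batt interface, ΣR_partial = 3.494 m·K/W.
T_interface = T_in − Q'·ΣR_partial = 100 °C − (17.79)(3.494) = 37.8 °C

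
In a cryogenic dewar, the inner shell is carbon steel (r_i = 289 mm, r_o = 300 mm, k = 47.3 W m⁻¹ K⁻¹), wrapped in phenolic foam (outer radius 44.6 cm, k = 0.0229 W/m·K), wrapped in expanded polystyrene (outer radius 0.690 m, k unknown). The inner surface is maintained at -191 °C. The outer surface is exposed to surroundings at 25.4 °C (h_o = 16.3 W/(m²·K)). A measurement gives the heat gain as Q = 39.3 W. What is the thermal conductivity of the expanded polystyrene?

ΣR = ΔT/Q = |-191 − 25.4|/39.3 = 5.506 K/W
Known resistances:
  R_carbon steel = (1/0.289 − 1/0.300)/(4πk) = 0.1269/(4π·47.3) = 2.135×10^-4 K/W
  R_phenolic foam = (1/0.300 − 1/0.446)/(4πk) = 1.091/(4π·0.0229) = 3.792 K/W
  R_conv,out = 1/(4πr²h) = 1/(4π·0.690²·16.3) = 0.01025 K/W
R_expanded polystyrene = ΣR − ΣR_known = 5.506 − 3.802 = 1.704 K/W
(1/r₁−1/r₂)/(4πk) = 1.704 ⇒ k = 0.7929/(4π·1.704) = 0.0370 W/m·K

k = 0.0370 W/m·K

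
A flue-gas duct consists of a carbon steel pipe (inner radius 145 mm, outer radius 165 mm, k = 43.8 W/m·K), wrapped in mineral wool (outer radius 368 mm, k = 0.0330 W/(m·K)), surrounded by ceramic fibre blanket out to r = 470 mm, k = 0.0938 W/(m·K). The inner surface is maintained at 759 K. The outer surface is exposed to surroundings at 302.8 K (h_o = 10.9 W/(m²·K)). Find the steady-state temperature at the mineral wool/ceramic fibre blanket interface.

Treat each layer as a resistance in series:
  R'_carbon steel = ln(0.165/0.145)/(2πk) = 0.1292/(2π·43.8) = 4.695×10^-4 m·K/W
  R'_mineral wool = ln(0.368/0.165)/(2πk) = 0.8021/(2π·0.0330) = 3.869 m·K/W
  R'_ceramic fibre blanket = ln(0.470/0.368)/(2πk) = 0.2446/(2π·0.0938) = 0.4151 m·K/W
  R'_conv,out = 1/(2πr h) = 1/(2π·0.470·10.9) = 0.03107 m·K/W
ΣR = 4.695×10^-4 + 3.869 + 0.4151 + 0.03107 = 4.316 m·K/W
Q' = ΔT/ΣR = (759 K − 302.8 K)/4.316 = 105.7 W/m
From the inner boundary to the mineral wool/ceramic fibre blanket interface, ΣR_partial = 3.869 m·K/W.
T_interface = T_in − Q'·ΣR_partial = 759 K − (105.7)(3.869) = 350.0 K

T = 350.0 K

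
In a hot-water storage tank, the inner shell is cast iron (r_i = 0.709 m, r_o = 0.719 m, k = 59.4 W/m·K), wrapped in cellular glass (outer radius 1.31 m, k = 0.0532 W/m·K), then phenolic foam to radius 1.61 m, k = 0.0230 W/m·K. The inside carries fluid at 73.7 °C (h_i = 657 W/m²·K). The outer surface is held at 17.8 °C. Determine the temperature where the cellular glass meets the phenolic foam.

Resistance network (inner→outer):
  R_conv,in = 1/(4πr²h) = 1/(4π·0.709²·657) = 2.410×10^-4 K/W
  R_cast iron = (1/0.709 − 1/0.719)/(4πk) = 0.01962/(4π·59.4) = 2.628×10^-5 K/W
  R_cellular glass = (1/0.719 − 1/1.31)/(4πk) = 0.6275/(4π·0.0532) = 0.9386 K/W
  R_phenolic foam = (1/1.31 − 1/1.61)/(4πk) = 0.1422/(4π·0.0230) = 0.4921 K/W
ΣR = 2.410×10^-4 + 2.628×10^-5 + 0.9386 + 0.4921 = 1.431 K/W
Q = ΔT/ΣR = (73.7 °C − 17.8 °C)/1.431 = 39.06 W
From the inner boundary to the cellular glass/phenolic foam interface, ΣR_partial = 0.9389 K/W.
T_interface = T_in − Q·ΣR_partial = 73.7 °C − (39.06)(0.9389) = 37.0 °C

T = 37.0 °C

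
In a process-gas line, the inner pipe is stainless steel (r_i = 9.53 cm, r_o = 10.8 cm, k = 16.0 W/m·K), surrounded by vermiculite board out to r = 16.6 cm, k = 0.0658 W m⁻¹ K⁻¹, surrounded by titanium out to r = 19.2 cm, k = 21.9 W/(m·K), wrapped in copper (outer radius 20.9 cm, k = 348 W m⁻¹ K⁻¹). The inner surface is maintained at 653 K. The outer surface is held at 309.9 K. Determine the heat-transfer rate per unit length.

Treat each layer as a resistance in series:
  R'_stainless steel = ln(0.108/0.0953)/(2πk) = 0.1251/(2π·16.0) = 0.001244 m·K/W
  R'_vermiculite board = ln(0.166/0.108)/(2πk) = 0.4299/(2π·0.0658) = 1.040 m·K/W
  R'_titanium = ln(0.192/0.166)/(2πk) = 0.1455/(2π·21.9) = 0.001057 m·K/W
  R'_copper = ln(0.209/0.192)/(2πk) = 0.08484/(2π·348) = 3.880×10^-5 m·K/W
ΣR = 0.001244 + 1.040 + 0.001057 + 3.880×10^-5 = 1.042 m·K/W
Q' = ΔT/ΣR = (653 K − 309.9 K)/1.042 = 329 W/m

Q' = 329 W/m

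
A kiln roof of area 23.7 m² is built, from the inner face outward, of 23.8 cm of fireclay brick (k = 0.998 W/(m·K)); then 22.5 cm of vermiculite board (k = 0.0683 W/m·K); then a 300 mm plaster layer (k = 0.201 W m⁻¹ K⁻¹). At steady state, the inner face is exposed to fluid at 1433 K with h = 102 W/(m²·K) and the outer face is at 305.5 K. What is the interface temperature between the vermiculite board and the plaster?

Resistance network (inner→outer):
  R_conv,in = 1/(hA) = 1/(102·23.7) = 4.137×10^-4 K/W
  R_fireclay brick = L/(kA) = 0.238/(0.998·23.7) = 0.01006 K/W
  R_vermiculite board = L/(kA) = 0.225/(0.0683·23.7) = 0.1390 K/W
  R_plaster = L/(kA) = 0.300/(0.201·23.7) = 0.06298 K/W
ΣR = 4.137×10^-4 + 0.01006 + 0.1390 + 0.06298 = 0.2125 K/W
Q = ΔT/ΣR = (1433 K − 305.5 K)/0.2125 = 5306 W
From the inner boundary to the vermiculite board/plaster interface, ΣR_partial = 0.1495 K/W.
T_interface = T_in − Q·ΣR_partial = 1433 K − (5306)(0.1495) = 640 K

T = 640 K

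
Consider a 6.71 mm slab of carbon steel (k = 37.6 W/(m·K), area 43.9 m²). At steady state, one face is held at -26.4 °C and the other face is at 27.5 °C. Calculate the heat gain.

Q = 1.33×10^7 W

Q = kA·ΔT/L = 37.6 × 43.9 × |-26.4 °C − 27.5 °C| / 0.00671 = 1.33×10^7 W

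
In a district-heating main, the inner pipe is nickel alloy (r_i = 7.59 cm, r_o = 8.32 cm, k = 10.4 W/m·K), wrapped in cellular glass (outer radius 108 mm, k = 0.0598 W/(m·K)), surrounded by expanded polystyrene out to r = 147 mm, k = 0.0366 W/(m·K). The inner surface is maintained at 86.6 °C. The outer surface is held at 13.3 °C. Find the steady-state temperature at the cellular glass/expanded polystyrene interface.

Resistance network (inner→outer):
  R'_nickel alloy = ln(0.0832/0.0759)/(2πk) = 0.09183/(2π·10.4) = 0.001405 m·K/W
  R'_cellular glass = ln(0.108/0.0832)/(2πk) = 0.2609/(2π·0.0598) = 0.6943 m·K/W
  R'_expanded polystyrene = ln(0.147/0.108)/(2πk) = 0.3083/(2π·0.0366) = 1.341 m·K/W
ΣR = 0.001405 + 0.6943 + 1.341 = 2.037 m·K/W
Q' = ΔT/ΣR = (86.6 °C − 13.3 °C)/2.037 = 35.98 W/m
From the inner boundary to the cellular glass/expanded polystyrene interface, ΣR_partial = 0.6957 m·K/W.
T_interface = T_in − Q'·ΣR_partial = 86.6 °C − (35.98)(0.6957) = 61.6 °C

T = 61.6 °C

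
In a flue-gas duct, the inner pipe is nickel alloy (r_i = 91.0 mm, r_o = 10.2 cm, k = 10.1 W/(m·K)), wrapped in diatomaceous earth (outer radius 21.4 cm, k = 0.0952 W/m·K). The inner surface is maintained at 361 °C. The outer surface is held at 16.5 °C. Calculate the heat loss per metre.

Series thermal resistances, inner to outer:
  R'_nickel alloy = ln(0.102/0.0910)/(2πk) = 0.1141/(2π·10.1) = 0.001798 m·K/W
  R'_diatomaceous earth = ln(0.214/0.102)/(2πk) = 0.7410/(2π·0.0952) = 1.239 m·K/W
ΣR = 0.001798 + 1.239 = 1.241 m·K/W
Q' = ΔT/ΣR = (361 °C − 16.5 °C)/1.241 = 278 W/m

Q' = 278 W/m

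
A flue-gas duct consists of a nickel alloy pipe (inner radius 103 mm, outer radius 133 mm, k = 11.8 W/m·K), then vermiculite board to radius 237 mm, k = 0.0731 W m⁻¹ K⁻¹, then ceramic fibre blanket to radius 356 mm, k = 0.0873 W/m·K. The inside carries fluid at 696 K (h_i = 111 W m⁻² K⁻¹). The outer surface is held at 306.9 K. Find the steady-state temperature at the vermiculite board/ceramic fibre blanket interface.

Treat each layer as a resistance in series:
  R'_conv,in = 1/(2πr h) = 1/(2π·0.103·111) = 0.01392 m·K/W
  R'_nickel alloy = ln(0.133/0.103)/(2πk) = 0.2556/(2π·11.8) = 0.003448 m·K/W
  R'_vermiculite board = ln(0.237/0.133)/(2πk) = 0.5777/(2π·0.0731) = 1.258 m·K/W
  R'_ceramic fibre blanket = ln(0.356/0.237)/(2πk) = 0.4069/(2π·0.0873) = 0.7418 m·K/W
ΣR = 0.01392 + 0.003448 + 1.258 + 0.7418 = 2.017 m·K/W
Q' = ΔT/ΣR = (696 K − 306.9 K)/2.017 = 192.9 W/m
From the inner boundary to the vermiculite board/ceramic fibre blanket interface, ΣR_partial = 1.275 m·K/W.
T_interface = T_in − Q'·ΣR_partial = 696 K − (192.9)(1.275) = 450 K

T = 450 K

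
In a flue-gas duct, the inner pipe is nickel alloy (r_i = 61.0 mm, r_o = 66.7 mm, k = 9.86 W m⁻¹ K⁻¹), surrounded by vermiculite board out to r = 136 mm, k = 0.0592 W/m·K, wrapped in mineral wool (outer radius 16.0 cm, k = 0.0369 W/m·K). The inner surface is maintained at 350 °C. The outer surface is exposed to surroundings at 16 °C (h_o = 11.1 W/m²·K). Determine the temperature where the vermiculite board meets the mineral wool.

T = 114 °C

Resistance network (inner→outer):
  R'_nickel alloy = ln(0.0667/0.0610)/(2πk) = 0.08933/(2π·9.86) = 0.001442 m·K/W
  R'_vermiculite board = ln(0.136/0.0667)/(2πk) = 0.7124/(2π·0.0592) = 1.915 m·K/W
  R'_mineral wool = ln(0.160/0.136)/(2πk) = 0.1625/(2π·0.0369) = 0.7010 m·K/W
  R'_conv,out = 1/(2πr h) = 1/(2π·0.160·11.1) = 0.08961 m·K/W
ΣR = 0.001442 + 1.915 + 0.7010 + 0.08961 = 2.707 m·K/W
Q' = ΔT/ΣR = (350 °C − 16 °C)/2.707 = 123.4 W/m
From the inner boundary to the vermiculite board/mineral wool interface, ΣR_partial = 1.916 m·K/W.
T_interface = T_in − Q'·ΣR_partial = 350 °C − (123.4)(1.916) = 114 °C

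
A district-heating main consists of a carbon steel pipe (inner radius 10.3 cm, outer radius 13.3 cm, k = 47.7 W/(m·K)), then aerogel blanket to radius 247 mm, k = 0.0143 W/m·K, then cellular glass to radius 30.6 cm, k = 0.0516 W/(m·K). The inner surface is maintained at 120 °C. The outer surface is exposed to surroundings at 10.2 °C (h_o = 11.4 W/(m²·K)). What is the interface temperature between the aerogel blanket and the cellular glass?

Treat each layer as a resistance in series:
  R'_carbon steel = ln(0.133/0.103)/(2πk) = 0.2556/(2π·47.7) = 8.529×10^-4 m·K/W
  R'_aerogel blanket = ln(0.247/0.133)/(2πk) = 0.6190/(2π·0.0143) = 6.890 m·K/W
  R'_cellular glass = ln(0.306/0.247)/(2πk) = 0.2142/(2π·0.0516) = 0.6607 m·K/W
  R'_conv,out = 1/(2πr h) = 1/(2π·0.306·11.4) = 0.04562 m·K/W
ΣR = 8.529×10^-4 + 6.890 + 0.6607 + 0.04562 = 7.597 m·K/W
Q' = ΔT/ΣR = (120 °C − 10.2 °C)/7.597 = 14.45 W/m
From the inner boundary to the aerogel blanket/cellular glass interface, ΣR_partial = 6.891 m·K/W.
T_interface = T_in − Q'·ΣR_partial = 120 °C − (14.45)(6.891) = 20.4 °C

T = 20.4 °C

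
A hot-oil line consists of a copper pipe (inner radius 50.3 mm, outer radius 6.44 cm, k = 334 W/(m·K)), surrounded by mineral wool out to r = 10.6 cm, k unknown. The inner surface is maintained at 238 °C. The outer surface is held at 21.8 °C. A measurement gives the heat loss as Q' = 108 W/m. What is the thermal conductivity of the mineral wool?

k = 0.0396 W/m·K

ΣR = ΔT/Q' = |238 − 21.8|/108 = 2.002 m·K/W
Known resistances:
  R'_copper = ln(0.0644/0.0503)/(2πk) = 0.2471/(2π·334) = 1.178×10^-4 m·K/W
R_mineral wool = ΣR − ΣR_known = 2.002 − 1.178×10^-4 = 2.002 m·K/W
ln(r₂/r₁)/(2πk) = 2.002 ⇒ k = 0.4983/(2π·2.002) = 0.0396 W/m·K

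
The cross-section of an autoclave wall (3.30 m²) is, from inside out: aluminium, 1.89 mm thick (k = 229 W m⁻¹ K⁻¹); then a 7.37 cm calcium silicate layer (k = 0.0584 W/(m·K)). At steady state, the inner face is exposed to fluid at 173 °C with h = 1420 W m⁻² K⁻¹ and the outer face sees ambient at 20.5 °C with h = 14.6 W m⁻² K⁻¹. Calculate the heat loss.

Series thermal resistances, inner to outer:
  R_conv,in = 1/(hA) = 1/(1420·3.30) = 2.134×10^-4 K/W
  R_aluminium = L/(kA) = 0.00189/(229·3.30) = 2.501×10^-6 K/W
  R_calcium silicate = L/(kA) = 0.0737/(0.0584·3.30) = 0.3824 K/W
  R_conv,out = 1/(hA) = 1/(14.6·3.30) = 0.02076 K/W
ΣR = 2.134×10^-4 + 2.501×10^-6 + 0.3824 + 0.02076 = 0.4034 K/W
Q = ΔT/ΣR = (173 °C − 20.5 °C)/0.4034 = 378 W

Q = 378 W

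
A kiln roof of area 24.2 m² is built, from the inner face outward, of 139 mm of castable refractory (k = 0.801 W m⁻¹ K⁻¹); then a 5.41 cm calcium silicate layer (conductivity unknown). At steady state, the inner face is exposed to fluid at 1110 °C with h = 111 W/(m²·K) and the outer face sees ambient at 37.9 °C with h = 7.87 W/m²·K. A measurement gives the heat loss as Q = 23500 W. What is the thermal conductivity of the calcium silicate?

k = 0.0681 W/m·K

ΣR = ΔT/Q = |1110 − 37.9|/23500 = 0.04562 K/W
Known resistances:
  R_conv,in = 1/(hA) = 1/(111·24.2) = 3.723×10^-4 K/W
  R_castable refractory = L/(kA) = 0.139/(0.801·24.2) = 0.007171 K/W
  R_conv,out = 1/(hA) = 1/(7.87·24.2) = 0.005251 K/W
R_calcium silicate = ΣR − ΣR_known = 0.04562 − 0.01279 = 0.03283 K/W
L/(kA) = 0.03283 ⇒ k = 0.0541/(0.03283·24.2) = 0.0681 W/m·K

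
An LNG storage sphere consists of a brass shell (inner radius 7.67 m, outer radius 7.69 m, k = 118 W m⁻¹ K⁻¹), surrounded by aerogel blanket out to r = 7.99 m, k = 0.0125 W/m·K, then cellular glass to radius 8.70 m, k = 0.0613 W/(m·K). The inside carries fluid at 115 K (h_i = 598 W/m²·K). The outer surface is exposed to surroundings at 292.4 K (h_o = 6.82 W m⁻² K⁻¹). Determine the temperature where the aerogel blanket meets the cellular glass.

T = 238.9 K

Resistance network (inner→outer):
  R_conv,in = 1/(4πr²h) = 1/(4π·7.67²·598) = 2.262×10^-6 K/W
  R_brass = (1/7.67 − 1/7.69)/(4πk) = 3.391×10^-4/(4π·118) = 2.287×10^-7 K/W
  R_aerogel blanket = (1/7.69 − 1/7.99)/(4πk) = 0.004883/(4π·0.0125) = 0.03108 K/W
  R_cellular glass = (1/7.99 − 1/8.70)/(4πk) = 0.01021/(4π·0.0613) = 0.01326 K/W
  R_conv,out = 1/(4πr²h) = 1/(4π·8.70²·6.82) = 1.542×10^-4 K/W
ΣR = 2.262×10^-6 + 2.287×10^-7 + 0.03108 + 0.01326 + 1.542×10^-4 = 0.04450 K/W
Q = ΔT/ΣR = (115 K − 292.4 K)/0.04450 = -3987 W
From the inner boundary to the aerogel blanket/cellular glass interface, ΣR_partial = 0.03108 K/W.
T_interface = T_in − Q·ΣR_partial = 115 K − (-3987)(0.03108) = 238.9 K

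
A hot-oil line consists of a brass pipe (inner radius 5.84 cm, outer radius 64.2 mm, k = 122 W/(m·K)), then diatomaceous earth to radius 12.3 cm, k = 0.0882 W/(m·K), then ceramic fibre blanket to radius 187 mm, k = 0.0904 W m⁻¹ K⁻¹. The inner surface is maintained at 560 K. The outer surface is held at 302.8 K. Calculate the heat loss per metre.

Q' = 135 W/m

Treat each layer as a resistance in series:
  R'_brass = ln(0.0642/0.0584)/(2πk) = 0.09469/(2π·122) = 1.235×10^-4 m·K/W
  R'_diatomaceous earth = ln(0.123/0.0642)/(2πk) = 0.6502/(2π·0.0882) = 1.173 m·K/W
  R'_ceramic fibre blanket = ln(0.187/0.123)/(2πk) = 0.4189/(2π·0.0904) = 0.7375 m·K/W
ΣR = 1.235×10^-4 + 1.173 + 0.7375 = 1.911 m·K/W
Q' = ΔT/ΣR = (560 K − 302.8 K)/1.911 = 135 W/m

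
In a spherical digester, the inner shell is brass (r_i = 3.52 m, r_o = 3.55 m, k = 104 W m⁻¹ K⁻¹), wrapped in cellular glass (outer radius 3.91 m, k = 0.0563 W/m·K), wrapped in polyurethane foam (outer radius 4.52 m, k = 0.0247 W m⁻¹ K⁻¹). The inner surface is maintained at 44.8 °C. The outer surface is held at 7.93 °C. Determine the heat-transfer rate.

Q = 249 W

Series thermal resistances, inner to outer:
  R_brass = (1/3.52 − 1/3.55)/(4πk) = 0.002401/(4π·104) = 1.837×10^-6 K/W
  R_cellular glass = (1/3.55 − 1/3.91)/(4πk) = 0.02594/(4π·0.0563) = 0.03666 K/W
  R_polyurethane foam = (1/3.91 − 1/4.52)/(4πk) = 0.03452/(4π·0.0247) = 0.1112 K/W
ΣR = 1.837×10^-6 + 0.03666 + 0.1112 = 0.1479 K/W
Q = ΔT/ΣR = (44.8 °C − 7.93 °C)/0.1479 = 249 W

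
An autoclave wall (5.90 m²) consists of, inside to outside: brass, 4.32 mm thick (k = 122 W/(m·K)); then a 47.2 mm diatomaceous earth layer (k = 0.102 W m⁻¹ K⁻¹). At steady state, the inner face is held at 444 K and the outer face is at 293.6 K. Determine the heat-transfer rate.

Treat each layer as a resistance in series:
  R_brass = L/(kA) = 0.00432/(122·5.90) = 6.002×10^-6 K/W
  R_diatomaceous earth = L/(kA) = 0.0472/(0.102·5.90) = 0.07843 K/W
ΣR = 6.002×10^-6 + 0.07843 = 0.07844 K/W
Q = ΔT/ΣR = (444 K − 293.6 K)/0.07844 = 1920 W

Q = 1920 W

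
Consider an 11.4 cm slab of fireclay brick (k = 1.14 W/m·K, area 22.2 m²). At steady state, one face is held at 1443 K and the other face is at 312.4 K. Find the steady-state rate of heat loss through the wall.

Q = kA·ΔT/L = 1.14 × 22.2 × |1443 K − 312.4 K| / 0.114 = 2.51×10^5 W

Q = 2.51×10^5 W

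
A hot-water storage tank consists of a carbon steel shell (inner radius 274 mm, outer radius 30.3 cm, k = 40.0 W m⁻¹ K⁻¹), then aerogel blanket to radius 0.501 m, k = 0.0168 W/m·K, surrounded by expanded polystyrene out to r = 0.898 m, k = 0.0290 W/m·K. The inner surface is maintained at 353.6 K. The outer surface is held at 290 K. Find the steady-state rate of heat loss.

Treat each layer as a resistance in series:
  R_carbon steel = (1/0.274 − 1/0.303)/(4πk) = 0.3493/(4π·40.0) = 6.949×10^-4 K/W
  R_aerogel blanket = (1/0.303 − 1/0.501)/(4πk) = 1.304/(4π·0.0168) = 6.178 K/W
  R_expanded polystyrene = (1/0.501 − 1/0.898)/(4πk) = 0.8824/(4π·0.0290) = 2.421 K/W
ΣR = 6.949×10^-4 + 6.178 + 2.421 = 8.600 K/W
Q = ΔT/ΣR = (353.6 K − 290 K)/8.600 = 7.40 W

Q = 7.40 W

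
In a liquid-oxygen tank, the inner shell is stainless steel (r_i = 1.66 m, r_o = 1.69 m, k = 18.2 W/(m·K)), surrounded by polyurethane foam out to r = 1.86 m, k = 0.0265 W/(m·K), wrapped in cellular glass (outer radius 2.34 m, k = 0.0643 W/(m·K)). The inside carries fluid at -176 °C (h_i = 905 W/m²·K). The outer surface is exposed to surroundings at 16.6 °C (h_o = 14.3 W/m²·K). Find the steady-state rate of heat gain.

Q = 642 W

Treat each layer as a resistance in series:
  R_conv,in = 1/(4πr²h) = 1/(4π·1.66²·905) = 3.191×10^-5 K/W
  R_stainless steel = (1/1.66 − 1/1.69)/(4πk) = 0.01069/(4π·18.2) = 4.676×10^-5 K/W
  R_polyurethane foam = (1/1.69 − 1/1.86)/(4πk) = 0.05408/(4π·0.0265) = 0.1624 K/W
  R_cellular glass = (1/1.86 − 1/2.34)/(4πk) = 0.1103/(4π·0.0643) = 0.1365 K/W
  R_conv,out = 1/(4πr²h) = 1/(4π·2.34²·14.3) = 0.001016 K/W
ΣR = 3.191×10^-5 + 4.676×10^-5 + 0.1624 + 0.1365 + 0.001016 = 0.3000 K/W
Q = ΔT/ΣR = (-176 °C − 16.6 °C)/0.3000 = -642 W
(Negative Q ⇒ heat flows inward; heat gain = 642 W.)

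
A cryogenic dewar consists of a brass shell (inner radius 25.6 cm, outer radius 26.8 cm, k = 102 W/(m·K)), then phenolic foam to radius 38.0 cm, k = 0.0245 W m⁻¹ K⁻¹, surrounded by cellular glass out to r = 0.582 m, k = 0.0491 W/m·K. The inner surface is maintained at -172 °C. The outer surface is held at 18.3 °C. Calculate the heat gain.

Q = 37.7 W

Resistance network (inner→outer):
  R_brass = (1/0.256 − 1/0.268)/(4πk) = 0.1749/(4π·102) = 1.365×10^-4 K/W
  R_phenolic foam = (1/0.268 − 1/0.380)/(4πk) = 1.100/(4π·0.0245) = 3.572 K/W
  R_cellular glass = (1/0.380 − 1/0.582)/(4πk) = 0.9134/(4π·0.0491) = 1.480 K/W
ΣR = 1.365×10^-4 + 3.572 + 1.480 = 5.052 K/W
Q = ΔT/ΣR = (-172 °C − 18.3 °C)/5.052 = -37.7 W
(Negative Q ⇒ heat flows inward; heat gain = 37.7 W.)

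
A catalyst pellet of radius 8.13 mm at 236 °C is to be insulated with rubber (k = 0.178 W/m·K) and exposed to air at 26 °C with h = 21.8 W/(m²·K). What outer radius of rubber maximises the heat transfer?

r_cr = 1.63 cm

For a sphere, r_cr = 2k_ins/h = 2·0.178/21.8 = 0.0163 m = 1.63 cm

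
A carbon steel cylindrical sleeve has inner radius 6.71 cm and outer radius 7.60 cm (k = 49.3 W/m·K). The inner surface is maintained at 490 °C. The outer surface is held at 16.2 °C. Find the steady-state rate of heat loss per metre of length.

Q' = 2πk·ΔT/ln(r₂/r₁) = 2π × 49.3 × 473.8 / ln(0.0760/0.0671) = 1.18×10^6 W/m

Q' = 1180 kW/m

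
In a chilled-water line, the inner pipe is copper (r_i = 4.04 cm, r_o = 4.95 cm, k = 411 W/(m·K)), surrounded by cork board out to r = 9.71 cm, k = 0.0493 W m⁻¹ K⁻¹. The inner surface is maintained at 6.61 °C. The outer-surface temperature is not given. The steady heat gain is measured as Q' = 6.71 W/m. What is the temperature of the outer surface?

Series resistances:
  R'_copper = ln(0.0495/0.0404)/(2πk) = 0.2031/(2π·411) = 7.866×10^-5 m·K/W
  R'_cork board = ln(0.0971/0.0495)/(2πk) = 0.6738/(2π·0.0493) = 2.175 m·K/W
ΣR = 2.175 m·K/W
ΔT = Q'·ΣR = 6.71 × 2.175 = 14.59 K
Heat flows inward, so T_out = T_in + ΔT = 6.61 + 14.59 = 21.2 °C

T_out = 21.2 °C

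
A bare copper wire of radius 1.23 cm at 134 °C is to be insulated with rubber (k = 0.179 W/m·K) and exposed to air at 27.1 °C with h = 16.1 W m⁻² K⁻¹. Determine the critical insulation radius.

r_cr = 1.11 cm

For a cylinder, r_cr = k_ins/h = 0.179/16.1 = 0.0111 m = 1.11 cm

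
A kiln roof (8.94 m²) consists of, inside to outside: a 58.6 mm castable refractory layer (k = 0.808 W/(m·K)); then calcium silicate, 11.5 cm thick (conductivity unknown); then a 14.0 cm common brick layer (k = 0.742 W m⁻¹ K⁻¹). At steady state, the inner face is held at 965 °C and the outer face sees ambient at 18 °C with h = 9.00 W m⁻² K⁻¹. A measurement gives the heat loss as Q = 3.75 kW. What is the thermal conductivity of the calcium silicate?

k = 0.0610 W/m·K

ΣR = ΔT/Q = |965 − 18|/3750 = 0.2525 K/W
Known resistances:
  R_castable refractory = L/(kA) = 0.0586/(0.808·8.94) = 0.008112 K/W
  R_common brick = L/(kA) = 0.140/(0.742·8.94) = 0.02111 K/W
  R_conv,out = 1/(hA) = 1/(9.00·8.94) = 0.01243 K/W
R_calcium silicate = ΣR − ΣR_known = 0.2525 − 0.04165 = 0.2109 K/W
L/(kA) = 0.2109 ⇒ k = 0.115/(0.2109·8.94) = 0.0610 W/m·K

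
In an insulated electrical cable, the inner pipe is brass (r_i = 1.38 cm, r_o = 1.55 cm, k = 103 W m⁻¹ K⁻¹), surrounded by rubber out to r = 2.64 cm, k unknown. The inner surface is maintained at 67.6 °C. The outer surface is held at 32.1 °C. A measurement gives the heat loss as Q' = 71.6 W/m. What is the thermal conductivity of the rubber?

k = 0.171 W/m·K

ΣR = ΔT/Q' = |67.6 − 32.1|/71.6 = 0.4958 m·K/W
Known resistances:
  R'_brass = ln(0.0155/0.0138)/(2πk) = 0.1162/(2π·103) = 1.795×10^-4 m·K/W
R_rubber = ΣR − ΣR_known = 0.4958 − 1.795×10^-4 = 0.4956 m·K/W
ln(r₂/r₁)/(2πk) = 0.4956 ⇒ k = 0.5325/(2π·0.4956) = 0.171 W/m·K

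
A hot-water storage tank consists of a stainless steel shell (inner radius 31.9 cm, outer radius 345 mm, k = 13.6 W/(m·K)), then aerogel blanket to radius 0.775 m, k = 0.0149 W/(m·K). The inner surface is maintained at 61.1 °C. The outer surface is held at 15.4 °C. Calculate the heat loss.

Q = 5.32 W

Treat each layer as a resistance in series:
  R_stainless steel = (1/0.319 − 1/0.345)/(4πk) = 0.2362/(4π·13.6) = 0.001382 K/W
  R_aerogel blanket = (1/0.345 − 1/0.775)/(4πk) = 1.608/(4π·0.0149) = 8.589 K/W
ΣR = 0.001382 + 8.589 = 8.590 K/W
Q = ΔT/ΣR = (61.1 °C − 15.4 °C)/8.590 = 5.32 W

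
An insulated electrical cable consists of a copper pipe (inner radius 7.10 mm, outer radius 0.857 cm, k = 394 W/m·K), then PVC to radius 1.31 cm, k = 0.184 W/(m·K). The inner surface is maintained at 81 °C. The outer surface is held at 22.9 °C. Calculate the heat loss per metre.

Q' = 158 W/m

Series thermal resistances, inner to outer:
  R'_copper = ln(0.00857/0.00710)/(2πk) = 0.1882/(2π·394) = 7.601×10^-5 m·K/W
  R'_PVC = ln(0.0131/0.00857)/(2πk) = 0.4243/(2π·0.184) = 0.3670 m·K/W
ΣR = 7.601×10^-5 + 0.3670 = 0.3671 m·K/W
Q' = ΔT/ΣR = (81 °C − 22.9 °C)/0.3671 = 158 W/m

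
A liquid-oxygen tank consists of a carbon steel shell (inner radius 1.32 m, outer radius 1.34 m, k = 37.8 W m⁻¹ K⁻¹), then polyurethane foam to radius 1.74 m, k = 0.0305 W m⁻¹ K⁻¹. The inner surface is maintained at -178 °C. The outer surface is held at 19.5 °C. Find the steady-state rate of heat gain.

Resistance network (inner→outer):
  R_carbon steel = (1/1.32 − 1/1.34)/(4πk) = 0.01131/(4π·37.8) = 2.380×10^-5 K/W
  R_polyurethane foam = (1/1.34 − 1/1.74)/(4πk) = 0.1716/(4π·0.0305) = 0.4476 K/W
ΣR = 2.380×10^-5 + 0.4476 = 0.4476 K/W
Q = ΔT/ΣR = (-178 °C − 19.5 °C)/0.4476 = -441 W
(Negative Q ⇒ heat flows inward; heat gain = 441 W.)

Q = 441 W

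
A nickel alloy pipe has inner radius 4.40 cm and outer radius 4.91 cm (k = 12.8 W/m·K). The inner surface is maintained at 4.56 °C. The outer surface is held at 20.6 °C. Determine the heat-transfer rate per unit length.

Q' = 2πk·ΔT/ln(r₂/r₁) = 2π × 12.8 × 16.04 / ln(0.0491/0.0440) = 11800 W/m

Q' = 11800 W/m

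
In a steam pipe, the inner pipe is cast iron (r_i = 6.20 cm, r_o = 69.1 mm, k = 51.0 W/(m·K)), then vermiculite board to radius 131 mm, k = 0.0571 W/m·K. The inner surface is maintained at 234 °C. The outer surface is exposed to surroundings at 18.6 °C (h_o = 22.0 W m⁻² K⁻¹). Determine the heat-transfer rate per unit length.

Series thermal resistances, inner to outer:
  R'_cast iron = ln(0.0691/0.0620)/(2πk) = 0.1084/(2π·51.0) = 3.383×10^-4 m·K/W
  R'_vermiculite board = ln(0.131/0.0691)/(2πk) = 0.6396/(2π·0.0571) = 1.783 m·K/W
  R'_conv,out = 1/(2πr h) = 1/(2π·0.131·22.0) = 0.05522 m·K/W
ΣR = 3.383×10^-4 + 1.783 + 0.05522 = 1.839 m·K/W
Q' = ΔT/ΣR = (234 °C − 18.6 °C)/1.839 = 117 W/m

Q' = 117 W/m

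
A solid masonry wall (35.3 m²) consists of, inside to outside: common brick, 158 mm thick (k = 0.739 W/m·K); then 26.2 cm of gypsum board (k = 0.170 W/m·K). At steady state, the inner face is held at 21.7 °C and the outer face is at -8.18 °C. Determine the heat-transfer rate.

Resistance network (inner→outer):
  R_common brick = L/(kA) = 0.158/(0.739·35.3) = 0.006057 K/W
  R_gypsum board = L/(kA) = 0.262/(0.170·35.3) = 0.04366 K/W
ΣR = 0.006057 + 0.04366 = 0.04972 K/W
Q = ΔT/ΣR = (21.7 °C − -8.18 °C)/0.04972 = 601 W

Q = 601 W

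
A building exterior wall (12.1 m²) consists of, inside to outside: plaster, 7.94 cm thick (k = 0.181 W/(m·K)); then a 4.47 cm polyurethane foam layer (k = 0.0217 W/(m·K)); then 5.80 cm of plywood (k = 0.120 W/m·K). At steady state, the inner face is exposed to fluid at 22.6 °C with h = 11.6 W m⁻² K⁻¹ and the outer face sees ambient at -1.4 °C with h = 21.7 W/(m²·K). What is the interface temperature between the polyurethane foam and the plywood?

T = 2.68 °C

Resistance network (inner→outer):
  R_conv,in = 1/(hA) = 1/(11.6·12.1) = 0.007125 K/W
  R_plaster = L/(kA) = 0.0794/(0.181·12.1) = 0.03625 K/W
  R_polyurethane foam = L/(kA) = 0.0447/(0.0217·12.1) = 0.1702 K/W
  R_plywood = L/(kA) = 0.0580/(0.120·12.1) = 0.03994 K/W
  R_conv,out = 1/(hA) = 1/(21.7·12.1) = 0.003809 K/W
ΣR = 0.007125 + 0.03625 + 0.1702 + 0.03994 + 0.003809 = 0.2573 K/W
Q = ΔT/ΣR = (22.6 °C − -1.4 °C)/0.2573 = 93.28 W
From the inner boundary to the polyurethane foam/plywood interface, ΣR_partial = 0.2136 K/W.
T_interface = T_in − Q·ΣR_partial = 22.6 °C − (93.28)(0.2136) = 2.68 °C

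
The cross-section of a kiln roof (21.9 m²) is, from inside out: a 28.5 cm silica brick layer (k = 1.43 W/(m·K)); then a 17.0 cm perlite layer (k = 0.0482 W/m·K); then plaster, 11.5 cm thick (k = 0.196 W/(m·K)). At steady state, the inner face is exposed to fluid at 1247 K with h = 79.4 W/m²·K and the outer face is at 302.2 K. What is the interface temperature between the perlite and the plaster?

T = 430 K

Resistance network (inner→outer):
  R_conv,in = 1/(hA) = 1/(79.4·21.9) = 5.751×10^-4 K/W
  R_silica brick = L/(kA) = 0.285/(1.43·21.9) = 0.009100 K/W
  R_perlite = L/(kA) = 0.170/(0.0482·21.9) = 0.1610 K/W
  R_plaster = L/(kA) = 0.115/(0.196·21.9) = 0.02679 K/W
ΣR = 5.751×10^-4 + 0.009100 + 0.1610 + 0.02679 = 0.1975 K/W
Q = ΔT/ΣR = (1247 K − 302.2 K)/0.1975 = 4784 W
From the inner boundary to the perlite/plaster interface, ΣR_partial = 0.1707 K/W.
T_interface = T_in − Q·ΣR_partial = 1247 K − (4784)(0.1707) = 430 K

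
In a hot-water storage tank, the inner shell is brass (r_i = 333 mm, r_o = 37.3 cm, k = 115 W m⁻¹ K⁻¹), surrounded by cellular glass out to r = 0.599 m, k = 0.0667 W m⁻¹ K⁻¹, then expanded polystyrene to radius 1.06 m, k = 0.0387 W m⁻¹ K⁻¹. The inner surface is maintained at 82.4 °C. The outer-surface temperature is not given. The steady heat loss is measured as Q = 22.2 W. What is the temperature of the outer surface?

T_out = 22.5 °C

Sum the resistances:
  R_brass = (1/0.333 − 1/0.373)/(4πk) = 0.3220/(4π·115) = 2.228×10^-4 K/W
  R_cellular glass = (1/0.373 − 1/0.599)/(4πk) = 1.012/(4π·0.0667) = 1.207 K/W
  R_expanded polystyrene = (1/0.599 − 1/1.06)/(4πk) = 0.7261/(4π·0.0387) = 1.493 K/W
ΣR = 2.700 K/W
ΔT = Q·ΣR = 22.2 × 2.700 = 59.94 K
Heat flows outward, so T_out = T_in − ΔT = 82.4 − 59.94 = 22.5 °C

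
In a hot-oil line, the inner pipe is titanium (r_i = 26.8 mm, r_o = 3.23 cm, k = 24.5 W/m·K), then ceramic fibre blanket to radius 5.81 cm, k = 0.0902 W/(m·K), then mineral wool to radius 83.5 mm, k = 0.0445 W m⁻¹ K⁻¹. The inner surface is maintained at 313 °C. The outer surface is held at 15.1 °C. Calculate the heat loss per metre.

Q' = 128 W/m

Resistance network (inner→outer):
  R'_titanium = ln(0.0323/0.0268)/(2πk) = 0.1867/(2π·24.5) = 0.001213 m·K/W
  R'_ceramic fibre blanket = ln(0.0581/0.0323)/(2πk) = 0.5871/(2π·0.0902) = 1.036 m·K/W
  R'_mineral wool = ln(0.0835/0.0581)/(2πk) = 0.3627/(2π·0.0445) = 1.297 m·K/W
ΣR = 0.001213 + 1.036 + 1.297 = 2.334 m·K/W
Q' = ΔT/ΣR = (313 °C − 15.1 °C)/2.334 = 128 W/m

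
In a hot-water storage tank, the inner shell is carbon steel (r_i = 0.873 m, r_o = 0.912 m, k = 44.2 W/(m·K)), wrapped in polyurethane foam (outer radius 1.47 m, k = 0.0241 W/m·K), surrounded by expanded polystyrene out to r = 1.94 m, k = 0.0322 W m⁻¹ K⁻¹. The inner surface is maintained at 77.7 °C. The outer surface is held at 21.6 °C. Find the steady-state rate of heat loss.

Q = 31.5 W

Resistance network (inner→outer):
  R_carbon steel = (1/0.873 − 1/0.912)/(4πk) = 0.04898/(4π·44.2) = 8.819×10^-5 K/W
  R_polyurethane foam = (1/0.912 − 1/1.47)/(4πk) = 0.4162/(4π·0.0241) = 1.374 K/W
  R_expanded polystyrene = (1/1.47 − 1/1.94)/(4πk) = 0.1648/(4π·0.0322) = 0.4073 K/W
ΣR = 8.819×10^-5 + 1.374 + 0.4073 = 1.781 K/W
Q = ΔT/ΣR = (77.7 °C − 21.6 °C)/1.781 = 31.5 W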